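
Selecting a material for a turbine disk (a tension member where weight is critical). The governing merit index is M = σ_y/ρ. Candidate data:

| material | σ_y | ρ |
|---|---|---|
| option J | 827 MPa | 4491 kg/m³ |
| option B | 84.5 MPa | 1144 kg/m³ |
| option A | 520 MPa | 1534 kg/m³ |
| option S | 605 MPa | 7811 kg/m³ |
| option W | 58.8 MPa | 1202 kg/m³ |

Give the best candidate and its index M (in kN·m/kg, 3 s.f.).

Per-candidate index values:
  option A: M = 339 kN·m/kg
  option J: M = 184 kN·m/kg
  option S: M = 77.5 kN·m/kg
  option B: M = 73.9 kN·m/kg
  option W: M = 48.9 kN·m/kg
Option A ranks first.

option A, M = 339 kN·m/kg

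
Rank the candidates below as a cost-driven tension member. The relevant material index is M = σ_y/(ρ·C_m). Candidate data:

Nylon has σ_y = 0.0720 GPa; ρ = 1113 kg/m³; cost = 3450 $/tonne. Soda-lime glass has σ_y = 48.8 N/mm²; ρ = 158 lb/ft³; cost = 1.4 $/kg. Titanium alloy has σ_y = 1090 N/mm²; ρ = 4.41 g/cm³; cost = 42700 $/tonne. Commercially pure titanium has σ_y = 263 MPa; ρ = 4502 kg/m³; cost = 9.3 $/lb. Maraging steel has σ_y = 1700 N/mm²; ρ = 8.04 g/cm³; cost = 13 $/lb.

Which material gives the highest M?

Convert each candidate to consistent units, then evaluate M:
  nylon: σ_y = 72.00 MPa, ρ = 1113 kg/m³, cost = 3.450 $/kg
  soda-lime glass: σ_y = 48.80 MPa, ρ = 2531 kg/m³, cost = 1.400 $/kg
  titanium alloy: σ_y = 1090 MPa, ρ = 4410 kg/m³, cost = 42.70 $/kg
  commercially pure titanium: σ_y = 263.0 MPa, ρ = 4502 kg/m³, cost = 20.50 $/kg
  maraging steel: σ_y = 1700 MPa, ρ = 8040 kg/m³, cost = 28.66 $/kg
  nylon: M = 18.8 kN·m per $
  soda-lime glass: M = 13.8 kN·m per $
  maraging steel: M = 7.38 kN·m per $
  titanium alloy: M = 5.79 kN·m per $
  commercially pure titanium: M = 2.85 kN·m per $
The maximum is for nylon.

nylon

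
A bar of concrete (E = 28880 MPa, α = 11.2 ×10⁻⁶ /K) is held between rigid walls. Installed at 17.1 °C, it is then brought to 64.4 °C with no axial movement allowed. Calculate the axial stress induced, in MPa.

E = 28880 MPa = 28.88 GPa.
ΔT = 47.30 K. Constrained thermal stress σ = E·α·ΔT = 28.88×10³ MPa × 11.2×10⁻⁶ × 47.30 = 15.3 MPa (compressive).

15.3 MPa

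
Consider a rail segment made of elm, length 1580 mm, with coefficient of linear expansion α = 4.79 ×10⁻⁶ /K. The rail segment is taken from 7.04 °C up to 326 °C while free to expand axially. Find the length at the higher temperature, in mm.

1582.4 mm

ΔT = 326 − 7.04 = 319.0 K.
ΔL = α·L₀·ΔT = 4.79×10⁻⁶ × 1580 mm × 319.0 K = 2.41 mm.
L = L₀ + ΔL = 1580 + 2.41 = 1582.4 mm.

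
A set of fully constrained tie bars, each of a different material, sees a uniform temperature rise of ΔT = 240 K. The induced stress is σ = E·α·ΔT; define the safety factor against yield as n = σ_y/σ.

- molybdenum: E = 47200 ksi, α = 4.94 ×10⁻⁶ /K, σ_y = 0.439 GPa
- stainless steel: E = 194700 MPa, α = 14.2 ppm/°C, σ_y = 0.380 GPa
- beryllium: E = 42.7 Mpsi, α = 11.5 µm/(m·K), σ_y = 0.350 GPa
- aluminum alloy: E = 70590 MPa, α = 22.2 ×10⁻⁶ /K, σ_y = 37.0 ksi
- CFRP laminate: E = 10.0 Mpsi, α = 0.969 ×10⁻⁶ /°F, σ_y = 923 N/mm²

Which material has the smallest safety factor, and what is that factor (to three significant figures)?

beryllium, n = 0.431

Per material, after unit conversion:
  molybdenum: E = 325.4, α = 4.94, σ_y = 439.0 → σ = 386 MPa, n = 1.14
  stainless steel: E = 194.7, α = 14.2, σ_y = 380.0 → σ = 664 MPa, n = 0.573
  beryllium: E = 294.4, α = 11.5, σ_y = 350.0 → σ = 813 MPa, n = 0.431
  aluminum alloy: E = 70.59, α = 22.2, σ_y = 255.1 → σ = 376 MPa, n = 0.678
  CFRP laminate: E = 68.95, α = 1.74, σ_y = 923.0 → σ = 28.9 MPa, n = 32.0
Smallest n: beryllium with n = 0.431.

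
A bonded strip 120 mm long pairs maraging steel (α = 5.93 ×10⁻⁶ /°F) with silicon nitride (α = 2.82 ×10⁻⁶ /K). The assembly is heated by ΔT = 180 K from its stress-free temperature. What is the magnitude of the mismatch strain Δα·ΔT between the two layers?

maraging steel: α = 5.93×10⁻⁶/°F × 9/5 = 10.7×10⁻⁶/K.
Δα = |10.7 − 2.82|×10⁻⁶/K = 7.85×10⁻⁶/K.
Mismatch strain = Δα·ΔT = 7.85×10⁻⁶ × 180.0 = 1.41×10⁻³.

1.41×10⁻³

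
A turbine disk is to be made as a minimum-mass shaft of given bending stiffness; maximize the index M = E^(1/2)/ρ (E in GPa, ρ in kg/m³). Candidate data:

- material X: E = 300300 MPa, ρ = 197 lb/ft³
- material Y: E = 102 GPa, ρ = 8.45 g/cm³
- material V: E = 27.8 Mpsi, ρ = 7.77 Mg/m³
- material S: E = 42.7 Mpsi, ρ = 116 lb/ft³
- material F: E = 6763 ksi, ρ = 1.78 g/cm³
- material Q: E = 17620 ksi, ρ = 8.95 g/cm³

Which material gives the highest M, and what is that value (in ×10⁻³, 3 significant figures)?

In SI units:
  material X: E = 300.3 GPa, ρ = 3156 kg/m³
  material Y: E = 102.0 GPa, ρ = 8450 kg/m³
  material V: E = 191.7 GPa, ρ = 7770 kg/m³
  material S: E = 294.4 GPa, ρ = 1858 kg/m³
  material F: E = 46.63 GPa, ρ = 1780 kg/m³
  material Q: E = 121.5 GPa, ρ = 8950 kg/m³
  material S: M = 9.23×10⁻³
  material X: M = 5.49×10⁻³
  material F: M = 3.84×10⁻³
  material V: M = 1.78×10⁻³
  material Q: M = 1.23×10⁻³
  material Y: M = 1.20×10⁻³
Material S ranks first.

material S, M = 9.23×10⁻³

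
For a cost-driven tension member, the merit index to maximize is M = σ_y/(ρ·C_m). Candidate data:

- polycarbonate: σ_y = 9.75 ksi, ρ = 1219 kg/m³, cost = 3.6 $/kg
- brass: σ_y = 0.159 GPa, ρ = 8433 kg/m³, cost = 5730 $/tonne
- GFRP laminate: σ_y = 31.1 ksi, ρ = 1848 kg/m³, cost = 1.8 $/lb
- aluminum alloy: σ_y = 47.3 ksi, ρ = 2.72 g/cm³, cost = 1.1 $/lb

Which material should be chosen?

aluminum alloy

In SI units:
  polycarbonate: σ_y = 67.22 MPa, ρ = 1219 kg/m³, cost = 3.600 $/kg
  brass: σ_y = 159.0 MPa, ρ = 8433 kg/m³, cost = 5.730 $/kg
  GFRP laminate: σ_y = 214.4 MPa, ρ = 1848 kg/m³, cost = 3.968 $/kg
  aluminum alloy: σ_y = 326.1 MPa, ρ = 2720 kg/m³, cost = 2.425 $/kg
  aluminum alloy: M = 49.4 kN·m per $
  GFRP laminate: M = 29.2 kN·m per $
  polycarbonate: M = 15.3 kN·m per $
  brass: M = 3.29 kN·m per $
Aluminum alloy ranks first.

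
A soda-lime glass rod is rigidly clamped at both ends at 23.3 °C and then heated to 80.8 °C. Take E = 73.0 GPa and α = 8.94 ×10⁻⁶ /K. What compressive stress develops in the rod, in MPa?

37.5 MPa

ΔT = 57.50 K. Constrained thermal stress σ = E·α·ΔT = 73.00×10³ MPa × 8.94×10⁻⁶ × 57.50 = 37.5 MPa (compressive).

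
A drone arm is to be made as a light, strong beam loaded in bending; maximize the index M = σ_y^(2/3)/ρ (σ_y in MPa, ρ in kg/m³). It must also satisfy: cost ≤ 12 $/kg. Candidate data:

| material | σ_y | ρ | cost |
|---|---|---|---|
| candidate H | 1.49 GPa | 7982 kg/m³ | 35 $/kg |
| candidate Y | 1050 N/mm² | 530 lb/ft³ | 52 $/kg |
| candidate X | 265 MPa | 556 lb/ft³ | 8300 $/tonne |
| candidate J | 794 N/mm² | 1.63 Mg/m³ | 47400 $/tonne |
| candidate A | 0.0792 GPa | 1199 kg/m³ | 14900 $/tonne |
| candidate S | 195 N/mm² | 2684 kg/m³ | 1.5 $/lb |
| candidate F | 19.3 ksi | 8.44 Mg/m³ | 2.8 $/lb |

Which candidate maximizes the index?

Screen on constraints: cost ≤ 12 $/kg. Survivors: candidate X, candidate S, candidate F.
Putting every candidate on a common basis:
  candidate X: σ_y = 265.0 MPa, ρ = 8906 kg/m³
  candidate S: σ_y = 195.0 MPa, ρ = 2684 kg/m³
  candidate F: σ_y = 133.1 MPa, ρ = 8440 kg/m³
  candidate S: M = 12.5×10⁻³
  candidate X: M = 4.63×10⁻³
  candidate F: M = 3.09×10⁻³
The maximum is for candidate S.

candidate S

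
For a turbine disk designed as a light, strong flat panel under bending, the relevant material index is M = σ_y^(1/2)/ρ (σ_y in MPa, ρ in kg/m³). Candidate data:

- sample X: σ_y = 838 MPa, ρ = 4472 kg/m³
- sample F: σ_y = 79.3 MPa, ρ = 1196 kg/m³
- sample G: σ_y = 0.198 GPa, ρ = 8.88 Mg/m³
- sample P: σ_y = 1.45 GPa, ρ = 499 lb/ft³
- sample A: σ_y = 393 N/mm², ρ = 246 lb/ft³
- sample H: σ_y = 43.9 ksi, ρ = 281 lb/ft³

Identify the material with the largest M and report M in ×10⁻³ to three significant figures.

In SI units:
  sample X: σ_y = 838.0 MPa, ρ = 4472 kg/m³
  sample F: σ_y = 79.30 MPa, ρ = 1196 kg/m³
  sample G: σ_y = 198.0 MPa, ρ = 8880 kg/m³
  sample P: σ_y = 1450 MPa, ρ = 7993 kg/m³
  sample A: σ_y = 393.0 MPa, ρ = 3941 kg/m³
  sample H: σ_y = 302.7 MPa, ρ = 4501 kg/m³
  sample F: M = 7.45×10⁻³
  sample X: M = 6.47×10⁻³
  sample A: M = 5.03×10⁻³
  sample P: M = 4.76×10⁻³
  sample H: M = 3.87×10⁻³
  sample G: M = 1.58×10⁻³
Sample F has the largest M.

sample F, M = 7.45×10⁻³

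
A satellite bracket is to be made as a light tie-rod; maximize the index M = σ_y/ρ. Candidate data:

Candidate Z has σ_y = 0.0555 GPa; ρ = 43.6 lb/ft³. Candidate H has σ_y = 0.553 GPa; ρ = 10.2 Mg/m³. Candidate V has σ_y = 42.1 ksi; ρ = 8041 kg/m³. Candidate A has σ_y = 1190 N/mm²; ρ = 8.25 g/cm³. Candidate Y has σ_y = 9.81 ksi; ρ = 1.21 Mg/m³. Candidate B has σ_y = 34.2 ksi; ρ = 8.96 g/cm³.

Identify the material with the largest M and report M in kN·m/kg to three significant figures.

Normalizing units and computing the index:
  candidate Z: σ_y = 55.50 MPa, ρ = 698.4 kg/m³
  candidate H: σ_y = 553.0 MPa, ρ = 10200 kg/m³
  candidate V: σ_y = 290.3 MPa, ρ = 8041 kg/m³
  candidate A: σ_y = 1190 MPa, ρ = 8250 kg/m³
  candidate Y: σ_y = 67.64 MPa, ρ = 1210 kg/m³
  candidate B: σ_y = 235.8 MPa, ρ = 8960 kg/m³
  candidate A: M = 144 kN·m/kg
  candidate Z: M = 79.5 kN·m/kg
  candidate Y: M = 55.9 kN·m/kg
  candidate H: M = 54.2 kN·m/kg
  candidate V: M = 36.1 kN·m/kg
  candidate B: M = 26.3 kN·m/kg
Highest index: candidate A.

candidate A, M = 144 kN·m/kg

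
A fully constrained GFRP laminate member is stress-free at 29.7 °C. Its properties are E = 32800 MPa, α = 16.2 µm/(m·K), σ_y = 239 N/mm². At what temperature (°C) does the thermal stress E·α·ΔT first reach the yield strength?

479 °C

E = 32800 MPa = 32.80 GPa.
σ_y = 239 N/mm² = 239.0 MPa.
E·α·ΔT = 239.0 MPa ⇒ ΔT = 239.0 / (32.80×10³ × 16.2×10⁻⁶) = 449.8 K.
T = 29.7 + 449.8 = 479.5 °C.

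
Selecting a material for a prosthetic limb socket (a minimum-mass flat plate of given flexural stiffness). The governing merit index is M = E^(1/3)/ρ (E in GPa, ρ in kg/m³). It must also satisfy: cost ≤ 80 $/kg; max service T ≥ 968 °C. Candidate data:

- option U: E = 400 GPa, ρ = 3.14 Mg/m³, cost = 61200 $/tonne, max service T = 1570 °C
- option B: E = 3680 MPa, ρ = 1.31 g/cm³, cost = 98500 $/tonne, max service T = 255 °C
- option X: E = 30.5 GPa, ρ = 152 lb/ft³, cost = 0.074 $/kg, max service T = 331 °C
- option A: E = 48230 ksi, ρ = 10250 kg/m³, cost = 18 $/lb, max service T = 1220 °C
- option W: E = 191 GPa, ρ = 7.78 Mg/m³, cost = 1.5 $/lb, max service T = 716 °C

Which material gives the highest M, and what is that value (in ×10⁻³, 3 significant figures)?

Screen on constraints: cost ≤ 80 $/kg; max service T ≥ 968 °C. Survivors: option U, option A.
After converting to SI:
  option U: E = 400.0 GPa, ρ = 3140 kg/m³
  option A: E = 332.5 GPa, ρ = 10250 kg/m³
  option U: M = 2.35×10⁻³
  option A: M = 0.676×10⁻³
Highest index: option U.

option U, M = 2.35×10⁻³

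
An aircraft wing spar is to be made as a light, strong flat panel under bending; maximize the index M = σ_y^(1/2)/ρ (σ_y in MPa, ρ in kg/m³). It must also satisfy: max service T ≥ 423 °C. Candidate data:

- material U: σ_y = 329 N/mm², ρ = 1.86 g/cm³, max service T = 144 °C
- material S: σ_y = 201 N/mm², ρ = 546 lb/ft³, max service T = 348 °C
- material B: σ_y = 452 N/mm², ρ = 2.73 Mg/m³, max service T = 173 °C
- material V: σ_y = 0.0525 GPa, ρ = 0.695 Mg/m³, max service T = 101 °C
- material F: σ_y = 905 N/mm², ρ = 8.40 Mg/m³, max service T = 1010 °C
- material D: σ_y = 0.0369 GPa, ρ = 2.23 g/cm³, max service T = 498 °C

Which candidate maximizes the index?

Screen on constraints: max service T ≥ 423 °C. Survivors: material F, material D.
Putting every candidate on a common basis:
  material F: σ_y = 905.0 MPa, ρ = 8400 kg/m³
  material D: σ_y = 36.90 MPa, ρ = 2230 kg/m³
  material F: M = 3.58×10⁻³
  material D: M = 2.72×10⁻³
Material F has the largest M.

material F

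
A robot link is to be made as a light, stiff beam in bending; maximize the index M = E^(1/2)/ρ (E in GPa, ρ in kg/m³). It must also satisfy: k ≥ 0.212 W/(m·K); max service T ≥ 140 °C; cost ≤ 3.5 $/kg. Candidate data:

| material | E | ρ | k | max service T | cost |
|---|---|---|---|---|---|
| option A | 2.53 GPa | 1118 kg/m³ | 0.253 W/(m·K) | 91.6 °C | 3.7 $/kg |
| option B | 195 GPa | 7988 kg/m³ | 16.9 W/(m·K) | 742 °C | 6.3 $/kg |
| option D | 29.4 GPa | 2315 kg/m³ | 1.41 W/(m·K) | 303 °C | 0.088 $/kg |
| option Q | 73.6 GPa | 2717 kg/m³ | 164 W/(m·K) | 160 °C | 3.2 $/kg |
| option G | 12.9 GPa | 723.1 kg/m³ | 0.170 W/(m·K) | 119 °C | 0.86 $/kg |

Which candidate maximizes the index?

option Q

Screen on constraints: k ≥ 0.212 W/(m·K); max service T ≥ 140 °C; cost ≤ 3.5 $/kg. Survivors: option D, option Q.
Computing M directly (units already consistent):
  option Q: M = 3.16×10⁻³
  option D: M = 2.34×10⁻³
Highest index: option Q.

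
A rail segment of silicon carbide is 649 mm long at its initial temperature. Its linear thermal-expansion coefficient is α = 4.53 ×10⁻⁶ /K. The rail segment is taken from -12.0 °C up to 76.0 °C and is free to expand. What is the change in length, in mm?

0.259 mm

ΔT = 76.0 − (-12.0) = 88.00 K.
ΔL = α·L₀·ΔT = 4.53×10⁻⁶ × 649 mm × 88.00 K = 0.259 mm.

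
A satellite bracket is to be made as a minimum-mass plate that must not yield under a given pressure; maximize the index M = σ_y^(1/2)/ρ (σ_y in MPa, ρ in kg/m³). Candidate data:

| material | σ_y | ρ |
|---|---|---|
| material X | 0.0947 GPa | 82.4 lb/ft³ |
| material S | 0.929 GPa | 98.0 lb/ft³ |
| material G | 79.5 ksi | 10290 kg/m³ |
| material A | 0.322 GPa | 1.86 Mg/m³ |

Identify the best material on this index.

Convert each candidate to consistent units, then evaluate M:
  material X: σ_y = 94.70 MPa, ρ = 1320 kg/m³
  material S: σ_y = 929.0 MPa, ρ = 1570 kg/m³
  material G: σ_y = 548.1 MPa, ρ = 10290 kg/m³
  material A: σ_y = 322.0 MPa, ρ = 1860 kg/m³
  material S: M = 19.4×10⁻³
  material A: M = 9.65×10⁻³
  material X: M = 7.37×10⁻³
  material G: M = 2.28×10⁻³
Highest index: material S.

material S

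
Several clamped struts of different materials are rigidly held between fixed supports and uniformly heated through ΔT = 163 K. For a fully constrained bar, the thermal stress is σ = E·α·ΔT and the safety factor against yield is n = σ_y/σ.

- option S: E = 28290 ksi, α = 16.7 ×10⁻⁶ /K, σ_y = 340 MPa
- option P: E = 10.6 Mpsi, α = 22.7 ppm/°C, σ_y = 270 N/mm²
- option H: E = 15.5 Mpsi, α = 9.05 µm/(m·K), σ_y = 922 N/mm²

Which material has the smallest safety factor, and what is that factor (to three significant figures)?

option S, n = 0.640

In consistent units (E in GPa, α in ×10⁻⁶/K, σ_y in MPa):
  option S: E = 195.1, α = 16.7, σ_y = 340.0 → σ = 531 MPa, n = 0.640
  option P: E = 73.08, α = 22.7, σ_y = 270.0 → σ = 270 MPa, n = 0.998
  option H: E = 106.9, α = 9.05, σ_y = 922.0 → σ = 158 MPa, n = 5.85
The minimum is option S at n = 0.640.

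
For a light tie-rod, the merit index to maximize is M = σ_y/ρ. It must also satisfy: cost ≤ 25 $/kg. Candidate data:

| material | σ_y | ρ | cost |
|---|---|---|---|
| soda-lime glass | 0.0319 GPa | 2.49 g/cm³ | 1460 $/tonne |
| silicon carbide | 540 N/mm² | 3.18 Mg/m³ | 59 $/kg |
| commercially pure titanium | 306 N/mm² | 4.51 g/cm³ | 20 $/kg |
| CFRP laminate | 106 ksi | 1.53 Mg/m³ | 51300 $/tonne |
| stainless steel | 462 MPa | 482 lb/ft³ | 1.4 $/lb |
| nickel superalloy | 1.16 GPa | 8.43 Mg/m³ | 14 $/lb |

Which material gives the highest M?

Screen on constraints: cost ≤ 25 $/kg. Survivors: soda-lime glass, commercially pure titanium, stainless steel.
Putting every candidate on a common basis:
  soda-lime glass: σ_y = 31.90 MPa, ρ = 2490 kg/m³
  commercially pure titanium: σ_y = 306.0 MPa, ρ = 4510 kg/m³
  stainless steel: σ_y = 462.0 MPa, ρ = 7721 kg/m³
  commercially pure titanium: M = 67.8 kN·m/kg
  stainless steel: M = 59.8 kN·m/kg
  soda-lime glass: M = 12.8 kN·m/kg
Highest index: commercially pure titanium.

commercially pure titanium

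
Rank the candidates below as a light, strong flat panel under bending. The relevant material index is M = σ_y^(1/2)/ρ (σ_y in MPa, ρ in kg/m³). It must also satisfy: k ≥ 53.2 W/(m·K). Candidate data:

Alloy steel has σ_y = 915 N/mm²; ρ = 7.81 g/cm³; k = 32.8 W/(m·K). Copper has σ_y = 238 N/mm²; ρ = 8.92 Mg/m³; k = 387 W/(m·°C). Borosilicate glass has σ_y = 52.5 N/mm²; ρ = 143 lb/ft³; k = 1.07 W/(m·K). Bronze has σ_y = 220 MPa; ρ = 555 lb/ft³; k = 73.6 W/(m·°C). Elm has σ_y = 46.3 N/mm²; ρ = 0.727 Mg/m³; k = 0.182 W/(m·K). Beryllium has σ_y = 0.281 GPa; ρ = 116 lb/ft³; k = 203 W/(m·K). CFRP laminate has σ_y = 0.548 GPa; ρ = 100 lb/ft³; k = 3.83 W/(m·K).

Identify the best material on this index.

beryllium

Screen on constraints: k ≥ 53.2 W/(m·K). Survivors: copper, bronze, beryllium.
In SI units:
  copper: σ_y = 238.0 MPa, ρ = 8920 kg/m³
  bronze: σ_y = 220.0 MPa, ρ = 8890 kg/m³
  beryllium: σ_y = 281.0 MPa, ρ = 1858 kg/m³
  beryllium: M = 9.02×10⁻³
  copper: M = 1.73×10⁻³
  bronze: M = 1.67×10⁻³
The maximum is for beryllium.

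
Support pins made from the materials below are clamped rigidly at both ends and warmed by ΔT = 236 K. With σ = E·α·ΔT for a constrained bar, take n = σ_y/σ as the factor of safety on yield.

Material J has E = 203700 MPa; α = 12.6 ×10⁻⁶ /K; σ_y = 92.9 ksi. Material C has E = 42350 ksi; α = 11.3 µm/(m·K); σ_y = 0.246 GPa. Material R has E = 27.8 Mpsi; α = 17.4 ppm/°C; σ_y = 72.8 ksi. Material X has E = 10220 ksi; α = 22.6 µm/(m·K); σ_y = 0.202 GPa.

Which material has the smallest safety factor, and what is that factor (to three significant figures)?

material C, n = 0.316

In consistent units (E in GPa, α in ×10⁻⁶/K, σ_y in MPa):
  material J: E = 203.7, α = 12.6, σ_y = 640.5 → σ = 606 MPa, n = 1.06
  material C: E = 292.0, α = 11.3, σ_y = 246.0 → σ = 779 MPa, n = 0.316
  material R: E = 191.7, α = 17.4, σ_y = 501.9 → σ = 787 MPa, n = 0.638
  material X: E = 70.46, α = 22.6, σ_y = 202.0 → σ = 376 MPa, n = 0.537
The minimum is material C at n = 0.316.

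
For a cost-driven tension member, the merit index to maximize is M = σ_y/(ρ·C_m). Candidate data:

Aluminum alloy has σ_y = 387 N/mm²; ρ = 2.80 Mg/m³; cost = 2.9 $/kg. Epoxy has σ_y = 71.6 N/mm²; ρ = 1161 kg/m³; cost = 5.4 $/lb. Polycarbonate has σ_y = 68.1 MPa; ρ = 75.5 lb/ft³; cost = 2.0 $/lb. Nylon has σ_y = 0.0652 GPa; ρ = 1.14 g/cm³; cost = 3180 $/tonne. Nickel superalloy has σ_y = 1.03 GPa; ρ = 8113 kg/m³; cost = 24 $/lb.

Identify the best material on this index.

In SI units:
  aluminum alloy: σ_y = 387.0 MPa, ρ = 2800 kg/m³, cost = 2.900 $/kg
  epoxy: σ_y = 71.60 MPa, ρ = 1161 kg/m³, cost = 11.90 $/kg
  polycarbonate: σ_y = 68.10 MPa, ρ = 1209 kg/m³, cost = 4.409 $/kg
  nylon: σ_y = 65.20 MPa, ρ = 1140 kg/m³, cost = 3.180 $/kg
  nickel superalloy: σ_y = 1030 MPa, ρ = 8113 kg/m³, cost = 52.91 $/kg
  aluminum alloy: M = 47.7 kN·m per $
  nylon: M = 18.0 kN·m per $
  polycarbonate: M = 12.8 kN·m per $
  epoxy: M = 5.18 kN·m per $
  nickel superalloy: M = 2.40 kN·m per $
Aluminum alloy has the largest M.

aluminum alloy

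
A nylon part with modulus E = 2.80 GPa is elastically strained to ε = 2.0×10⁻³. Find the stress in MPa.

5.60 MPa

σ = E·ε = 2800 MPa × 2.0×10⁻³ = 5.60 MPa.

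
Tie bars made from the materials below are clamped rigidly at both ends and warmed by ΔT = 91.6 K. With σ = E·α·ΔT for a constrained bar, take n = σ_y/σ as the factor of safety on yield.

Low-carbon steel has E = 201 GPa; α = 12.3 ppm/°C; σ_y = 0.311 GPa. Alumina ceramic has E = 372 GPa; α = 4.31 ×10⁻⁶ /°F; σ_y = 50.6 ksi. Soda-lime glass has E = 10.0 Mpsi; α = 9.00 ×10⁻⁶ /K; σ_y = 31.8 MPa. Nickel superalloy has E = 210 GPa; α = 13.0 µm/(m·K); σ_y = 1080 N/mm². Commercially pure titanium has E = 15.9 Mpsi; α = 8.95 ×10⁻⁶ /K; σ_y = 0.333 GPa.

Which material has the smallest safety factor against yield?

With everything in SI (GPa, ×10⁻⁶/K, MPa):
  low-carbon steel: E = 201.0, α = 12.3, σ_y = 311.0 → σ = 226 MPa, n = 1.37
  alumina ceramic: E = 372.0, α = 7.76, σ_y = 348.9 → σ = 264 MPa, n = 1.32
  soda-lime glass: E = 68.95, α = 9.00, σ_y = 31.80 → σ = 56.8 MPa, n = 0.559
  nickel superalloy: E = 210.0, α = 13.0, σ_y = 1080 → σ = 250 MPa, n = 4.32
  commercially pure titanium: E = 109.6, α = 8.95, σ_y = 333.0 → σ = 89.9 MPa, n = 3.71
Smallest n: soda-lime glass with n = 0.559.

soda-lime glass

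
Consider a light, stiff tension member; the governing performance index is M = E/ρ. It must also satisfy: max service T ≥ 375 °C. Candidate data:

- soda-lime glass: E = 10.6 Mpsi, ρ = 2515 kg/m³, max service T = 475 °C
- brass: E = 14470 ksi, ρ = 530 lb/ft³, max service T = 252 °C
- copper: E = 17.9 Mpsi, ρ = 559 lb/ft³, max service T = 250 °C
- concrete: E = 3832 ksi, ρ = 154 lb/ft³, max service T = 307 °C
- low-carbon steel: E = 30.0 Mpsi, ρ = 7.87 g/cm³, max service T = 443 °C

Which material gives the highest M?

soda-lime glass

Screen on constraints: max service T ≥ 375 °C. Survivors: soda-lime glass, low-carbon steel.
In SI units:
  soda-lime glass: E = 73.08 GPa, ρ = 2515 kg/m³
  low-carbon steel: E = 206.8 GPa, ρ = 7870 kg/m³
  soda-lime glass: M = 29.1 MN·m/kg
  low-carbon steel: M = 26.3 MN·m/kg
Soda-lime glass ranks first.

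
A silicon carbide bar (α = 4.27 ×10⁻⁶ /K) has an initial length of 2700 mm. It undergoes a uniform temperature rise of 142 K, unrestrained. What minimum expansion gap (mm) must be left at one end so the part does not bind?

ΔL = α·L₀·ΔT = 4.27×10⁻⁶ × 2700 mm × 142.0 K = 1.64 mm.

1.64 mm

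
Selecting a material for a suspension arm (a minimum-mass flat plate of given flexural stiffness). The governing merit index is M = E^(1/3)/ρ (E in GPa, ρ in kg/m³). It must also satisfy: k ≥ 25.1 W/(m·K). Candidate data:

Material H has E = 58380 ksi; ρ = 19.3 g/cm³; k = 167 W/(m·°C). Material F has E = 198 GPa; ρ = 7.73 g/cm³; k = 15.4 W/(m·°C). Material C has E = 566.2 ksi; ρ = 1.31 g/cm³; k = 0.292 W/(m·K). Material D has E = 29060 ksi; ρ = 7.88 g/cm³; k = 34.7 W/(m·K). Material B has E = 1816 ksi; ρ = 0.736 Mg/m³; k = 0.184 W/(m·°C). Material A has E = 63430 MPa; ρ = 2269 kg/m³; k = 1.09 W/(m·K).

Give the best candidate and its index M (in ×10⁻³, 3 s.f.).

material D, M = 0.743×10⁻³

Screen on constraints: k ≥ 25.1 W/(m·K). Survivors: material H, material D.
Putting every candidate on a common basis:
  material H: E = 402.5 GPa, ρ = 19300 kg/m³
  material D: E = 200.4 GPa, ρ = 7880 kg/m³
  material D: M = 0.743×10⁻³
  material H: M = 0.383×10⁻³
Material D has the largest M.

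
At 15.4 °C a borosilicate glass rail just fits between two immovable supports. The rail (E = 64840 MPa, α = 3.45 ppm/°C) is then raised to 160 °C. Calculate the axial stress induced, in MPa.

32.3 MPa

E = 64840 MPa = 64.84 GPa.
ΔT = 144.6 K. Constrained thermal stress σ = E·α·ΔT = 64.84×10³ MPa × 3.45×10⁻⁶ × 144.6 = 32.3 MPa (compressive).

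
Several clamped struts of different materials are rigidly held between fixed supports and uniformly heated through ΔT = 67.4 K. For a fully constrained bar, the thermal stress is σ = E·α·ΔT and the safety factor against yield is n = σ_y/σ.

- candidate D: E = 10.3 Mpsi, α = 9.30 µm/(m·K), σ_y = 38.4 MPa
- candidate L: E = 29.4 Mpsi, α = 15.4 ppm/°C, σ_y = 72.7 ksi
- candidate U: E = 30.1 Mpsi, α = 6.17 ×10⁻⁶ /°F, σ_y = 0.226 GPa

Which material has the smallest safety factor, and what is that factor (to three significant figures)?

candidate D, n = 0.863

Per material, after unit conversion:
  candidate D: E = 71.02, α = 9.30, σ_y = 38.40 → σ = 44.5 MPa, n = 0.863
  candidate L: E = 202.7, α = 15.4, σ_y = 501.2 → σ = 210 MPa, n = 2.38
  candidate U: E = 207.5, α = 11.1, σ_y = 226.0 → σ = 155 MPa, n = 1.45
The minimum is candidate D at n = 0.863.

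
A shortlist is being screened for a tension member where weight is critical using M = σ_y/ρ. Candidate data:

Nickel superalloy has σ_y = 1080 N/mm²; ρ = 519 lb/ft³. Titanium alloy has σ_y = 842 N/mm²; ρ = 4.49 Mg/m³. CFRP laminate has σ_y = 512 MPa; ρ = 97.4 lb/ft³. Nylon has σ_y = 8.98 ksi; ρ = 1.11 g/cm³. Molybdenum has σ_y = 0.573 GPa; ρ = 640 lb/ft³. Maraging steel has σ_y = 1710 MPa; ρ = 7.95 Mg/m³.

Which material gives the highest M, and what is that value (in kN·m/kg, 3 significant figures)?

CFRP laminate, M = 328 kN·m/kg

In SI units:
  nickel superalloy: σ_y = 1080 MPa, ρ = 8314 kg/m³
  titanium alloy: σ_y = 842.0 MPa, ρ = 4490 kg/m³
  CFRP laminate: σ_y = 512.0 MPa, ρ = 1560 kg/m³
  nylon: σ_y = 61.91 MPa, ρ = 1110 kg/m³
  molybdenum: σ_y = 573.0 MPa, ρ = 10250 kg/m³
  maraging steel: σ_y = 1710 MPa, ρ = 7950 kg/m³
  CFRP laminate: M = 328 kN·m/kg
  maraging steel: M = 215 kN·m/kg
  titanium alloy: M = 188 kN·m/kg
  nickel superalloy: M = 130 kN·m/kg
  molybdenum: M = 55.9 kN·m/kg
  nylon: M = 55.8 kN·m/kg
The maximum is for CFRP laminate.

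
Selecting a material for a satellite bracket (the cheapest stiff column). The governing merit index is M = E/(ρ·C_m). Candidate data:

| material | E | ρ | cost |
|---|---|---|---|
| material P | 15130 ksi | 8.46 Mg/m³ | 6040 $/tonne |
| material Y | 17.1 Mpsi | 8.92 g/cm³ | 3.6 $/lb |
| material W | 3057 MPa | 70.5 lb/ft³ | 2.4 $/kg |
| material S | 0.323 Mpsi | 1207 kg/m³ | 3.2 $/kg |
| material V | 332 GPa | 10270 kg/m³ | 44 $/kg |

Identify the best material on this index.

material P

After converting to SI:
  material P: E = 104.3 GPa, ρ = 8460 kg/m³, cost = 6.040 $/kg
  material Y: E = 117.9 GPa, ρ = 8920 kg/m³, cost = 7.937 $/kg
  material W: E = 3.057 GPa, ρ = 1129 kg/m³, cost = 2.400 $/kg
  material S: E = 2.227 GPa, ρ = 1207 kg/m³, cost = 3.200 $/kg
  material V: E = 332.0 GPa, ρ = 10270 kg/m³, cost = 44.00 $/kg
  material P: M = 2.04 MN·m per $
  material Y: M = 1.67 MN·m per $
  material W: M = 1.13 MN·m per $
  material V: M = 0.735 MN·m per $
  material S: M = 0.577 MN·m per $
The maximum is for material P.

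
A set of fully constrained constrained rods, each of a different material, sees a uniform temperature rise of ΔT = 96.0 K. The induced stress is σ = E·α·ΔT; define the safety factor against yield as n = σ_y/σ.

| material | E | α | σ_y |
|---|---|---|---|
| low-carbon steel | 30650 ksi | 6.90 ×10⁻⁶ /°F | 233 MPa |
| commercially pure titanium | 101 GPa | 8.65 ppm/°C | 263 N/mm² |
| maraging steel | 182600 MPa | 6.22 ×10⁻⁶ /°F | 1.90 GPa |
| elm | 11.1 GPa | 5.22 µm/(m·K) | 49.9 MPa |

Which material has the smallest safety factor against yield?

low-carbon steel

Converting E to GPa, α to ×10⁻⁶/K, σ_y to MPa, then σ and n for each:
  low-carbon steel: E = 211.3, α = 12.4, σ_y = 233.0 → σ = 252 MPa, n = 0.925
  commercially pure titanium: E = 101.0, α = 8.65, σ_y = 263.0 → σ = 83.9 MPa, n = 3.14
  maraging steel: E = 182.6, α = 11.2, σ_y = 1900 → σ = 196 MPa, n = 9.68
  elm: E = 11.10, α = 5.22, σ_y = 49.90 → σ = 5.56 MPa, n = 8.97
The minimum is low-carbon steel at n = 0.925.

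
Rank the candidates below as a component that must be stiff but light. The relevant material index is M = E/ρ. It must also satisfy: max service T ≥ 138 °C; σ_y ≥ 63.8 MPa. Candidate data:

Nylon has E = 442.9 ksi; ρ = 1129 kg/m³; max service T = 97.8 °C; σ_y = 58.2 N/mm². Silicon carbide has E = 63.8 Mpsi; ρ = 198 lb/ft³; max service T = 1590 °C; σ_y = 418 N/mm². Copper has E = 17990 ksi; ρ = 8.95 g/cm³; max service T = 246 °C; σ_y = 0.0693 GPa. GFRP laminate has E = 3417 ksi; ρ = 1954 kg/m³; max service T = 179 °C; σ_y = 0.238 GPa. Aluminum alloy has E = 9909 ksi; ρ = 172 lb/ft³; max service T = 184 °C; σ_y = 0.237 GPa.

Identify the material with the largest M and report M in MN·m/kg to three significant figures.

Screen on constraints: max service T ≥ 138 °C; σ_y ≥ 63.8 MPa. Survivors: silicon carbide, copper, GFRP laminate, aluminum alloy.
Convert each candidate to consistent units, then evaluate M:
  silicon carbide: E = 439.9 GPa, ρ = 3172 kg/m³
  copper: E = 124.0 GPa, ρ = 8950 kg/m³
  GFRP laminate: E = 23.56 GPa, ρ = 1954 kg/m³
  aluminum alloy: E = 68.32 GPa, ρ = 2755 kg/m³
  silicon carbide: M = 139 MN·m/kg
  aluminum alloy: M = 24.8 MN·m/kg
  copper: M = 13.9 MN·m/kg
  GFRP laminate: M = 12.1 MN·m/kg
Highest index: silicon carbide.

silicon carbide, M = 139 MN·m/kg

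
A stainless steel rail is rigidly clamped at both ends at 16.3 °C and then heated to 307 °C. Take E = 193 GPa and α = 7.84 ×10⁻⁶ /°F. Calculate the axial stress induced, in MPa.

792 MPa

α = 7.84×10⁻⁶/°F × 9/5 = 14.1×10⁻⁶/K.
ΔT = 290.7 K. Constrained thermal stress σ = E·α·ΔT = 193.0×10³ MPa × 14.1×10⁻⁶ × 290.7 = 792 MPa (compressive).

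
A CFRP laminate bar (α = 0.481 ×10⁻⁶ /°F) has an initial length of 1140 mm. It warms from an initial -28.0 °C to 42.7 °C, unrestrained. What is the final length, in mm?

1140.1 mm

Convert α: 0.481×10⁻⁶/°F × (9/5) = 0.866×10⁻⁶/K.
ΔT = 42.7 − (-28.0) = 70.70 K.
ΔL = α·L₀·ΔT = 0.866×10⁻⁶ × 1140 mm × 70.70 K = 0.0698 mm.
L = L₀ + ΔL = 1140 + 0.0698 = 1140.1 mm.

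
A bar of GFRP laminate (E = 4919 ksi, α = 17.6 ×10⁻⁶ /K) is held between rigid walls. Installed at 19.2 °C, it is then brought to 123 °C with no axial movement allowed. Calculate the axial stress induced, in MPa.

62.0 MPa

E = 4919 ksi = 33.92 GPa.
ΔT = 103.8 K. Constrained thermal stress σ = E·α·ΔT = 33.92×10³ MPa × 17.6×10⁻⁶ × 103.8 = 62.0 MPa (compressive).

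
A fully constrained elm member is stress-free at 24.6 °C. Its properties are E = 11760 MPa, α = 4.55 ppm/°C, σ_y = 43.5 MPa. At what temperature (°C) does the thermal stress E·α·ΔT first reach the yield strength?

E = 11760 MPa = 11.76 GPa.
E·α·ΔT = 43.50 MPa ⇒ ΔT = 43.50 / (11.76×10³ × 4.55×10⁻⁶) = 813.0 K.
T = 24.6 + 813.0 = 837.6 °C.

838 °C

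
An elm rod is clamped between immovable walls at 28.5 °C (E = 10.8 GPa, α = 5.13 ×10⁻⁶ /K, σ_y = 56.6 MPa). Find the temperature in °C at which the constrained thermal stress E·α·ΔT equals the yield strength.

E·α·ΔT = 56.60 MPa ⇒ ΔT = 56.60 / (10.80×10³ × 5.13×10⁻⁶) = 1022 K.
T = 28.5 + 1022 = 1050 °C.

1050 °C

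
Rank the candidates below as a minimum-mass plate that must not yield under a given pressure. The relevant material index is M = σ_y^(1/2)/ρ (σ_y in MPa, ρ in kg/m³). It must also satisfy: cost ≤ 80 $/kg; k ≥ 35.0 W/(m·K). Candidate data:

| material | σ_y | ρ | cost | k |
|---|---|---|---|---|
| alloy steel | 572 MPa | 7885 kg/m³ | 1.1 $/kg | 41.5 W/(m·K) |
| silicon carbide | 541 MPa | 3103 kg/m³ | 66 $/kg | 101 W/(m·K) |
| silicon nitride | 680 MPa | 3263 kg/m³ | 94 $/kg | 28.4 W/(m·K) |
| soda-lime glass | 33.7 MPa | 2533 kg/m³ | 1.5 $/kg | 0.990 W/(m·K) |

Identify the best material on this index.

Screen on constraints: cost ≤ 80 $/kg; k ≥ 35.0 W/(m·K). Survivors: alloy steel, silicon carbide.
Evaluate M for each candidate:
  silicon carbide: M = 7.50×10⁻³
  alloy steel: M = 3.03×10⁻³
The maximum is for silicon carbide.

silicon carbide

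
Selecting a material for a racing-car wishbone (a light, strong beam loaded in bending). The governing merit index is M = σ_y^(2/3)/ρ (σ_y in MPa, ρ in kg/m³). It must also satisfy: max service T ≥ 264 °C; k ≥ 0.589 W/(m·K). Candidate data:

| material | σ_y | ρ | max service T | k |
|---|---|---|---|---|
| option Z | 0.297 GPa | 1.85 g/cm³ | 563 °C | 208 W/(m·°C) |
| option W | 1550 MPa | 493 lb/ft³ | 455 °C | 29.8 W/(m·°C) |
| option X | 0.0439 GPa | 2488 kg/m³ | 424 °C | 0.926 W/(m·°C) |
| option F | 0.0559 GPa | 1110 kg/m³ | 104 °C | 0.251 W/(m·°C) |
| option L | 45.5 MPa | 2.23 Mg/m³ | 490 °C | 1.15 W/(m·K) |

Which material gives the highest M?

Screen on constraints: max service T ≥ 264 °C; k ≥ 0.589 W/(m·K). Survivors: option Z, option W, option X, option L.
After converting to SI:
  option Z: σ_y = 297.0 MPa, ρ = 1850 kg/m³
  option W: σ_y = 1550 MPa, ρ = 7897 kg/m³
  option X: σ_y = 43.90 MPa, ρ = 2488 kg/m³
  option L: σ_y = 45.50 MPa, ρ = 2230 kg/m³
  option Z: M = 24.1×10⁻³
  option W: M = 17.0×10⁻³
  option L: M = 5.72×10⁻³
  option X: M = 5.00×10⁻³
Highest index: option Z.

option Z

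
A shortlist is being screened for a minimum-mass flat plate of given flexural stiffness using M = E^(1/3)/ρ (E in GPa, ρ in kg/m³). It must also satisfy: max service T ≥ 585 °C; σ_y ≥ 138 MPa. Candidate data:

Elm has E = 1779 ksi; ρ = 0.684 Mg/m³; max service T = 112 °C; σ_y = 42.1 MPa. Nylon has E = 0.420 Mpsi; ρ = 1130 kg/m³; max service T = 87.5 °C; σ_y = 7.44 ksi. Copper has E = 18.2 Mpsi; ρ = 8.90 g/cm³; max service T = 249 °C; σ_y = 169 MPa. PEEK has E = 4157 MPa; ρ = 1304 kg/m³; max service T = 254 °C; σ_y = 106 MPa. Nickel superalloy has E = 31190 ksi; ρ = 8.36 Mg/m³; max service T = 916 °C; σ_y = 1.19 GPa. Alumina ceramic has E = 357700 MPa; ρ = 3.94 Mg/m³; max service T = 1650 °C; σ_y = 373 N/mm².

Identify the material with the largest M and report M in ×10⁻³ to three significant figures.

Screen on constraints: max service T ≥ 585 °C; σ_y ≥ 138 MPa. Survivors: nickel superalloy, alumina ceramic.
After converting to SI:
  nickel superalloy: E = 215.0 GPa, ρ = 8360 kg/m³
  alumina ceramic: E = 357.7 GPa, ρ = 3940 kg/m³
  alumina ceramic: M = 1.80×10⁻³
  nickel superalloy: M = 0.717×10⁻³
Highest index: alumina ceramic.

alumina ceramic, M = 1.80×10⁻³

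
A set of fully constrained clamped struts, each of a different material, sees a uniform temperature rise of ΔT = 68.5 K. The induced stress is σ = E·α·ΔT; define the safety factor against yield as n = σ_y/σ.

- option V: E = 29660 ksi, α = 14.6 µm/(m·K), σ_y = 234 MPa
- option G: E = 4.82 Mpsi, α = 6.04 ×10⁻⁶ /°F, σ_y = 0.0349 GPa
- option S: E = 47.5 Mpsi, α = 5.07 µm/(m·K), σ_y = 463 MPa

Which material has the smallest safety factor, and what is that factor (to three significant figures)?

option V, n = 1.14

Converting E to GPa, α to ×10⁻⁶/K, σ_y to MPa, then σ and n for each:
  option V: E = 204.5, α = 14.6, σ_y = 234.0 → σ = 205 MPa, n = 1.14
  option G: E = 33.23, α = 10.9, σ_y = 34.90 → σ = 24.7 MPa, n = 1.41
  option S: E = 327.5, α = 5.07, σ_y = 463.0 → σ = 114 MPa, n = 4.07
The minimum is option V at n = 1.14.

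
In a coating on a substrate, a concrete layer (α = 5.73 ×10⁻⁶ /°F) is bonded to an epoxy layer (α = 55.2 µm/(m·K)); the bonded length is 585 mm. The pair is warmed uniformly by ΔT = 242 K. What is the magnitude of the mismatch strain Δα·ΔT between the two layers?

concrete: α = 5.73×10⁻⁶/°F × 9/5 = 10.3×10⁻⁶/K.
Δα = |10.3 − 55.2|×10⁻⁶/K = 44.9×10⁻⁶/K.
Mismatch strain = Δα·ΔT = 44.9×10⁻⁶ × 242.0 = 0.0109.

0.0109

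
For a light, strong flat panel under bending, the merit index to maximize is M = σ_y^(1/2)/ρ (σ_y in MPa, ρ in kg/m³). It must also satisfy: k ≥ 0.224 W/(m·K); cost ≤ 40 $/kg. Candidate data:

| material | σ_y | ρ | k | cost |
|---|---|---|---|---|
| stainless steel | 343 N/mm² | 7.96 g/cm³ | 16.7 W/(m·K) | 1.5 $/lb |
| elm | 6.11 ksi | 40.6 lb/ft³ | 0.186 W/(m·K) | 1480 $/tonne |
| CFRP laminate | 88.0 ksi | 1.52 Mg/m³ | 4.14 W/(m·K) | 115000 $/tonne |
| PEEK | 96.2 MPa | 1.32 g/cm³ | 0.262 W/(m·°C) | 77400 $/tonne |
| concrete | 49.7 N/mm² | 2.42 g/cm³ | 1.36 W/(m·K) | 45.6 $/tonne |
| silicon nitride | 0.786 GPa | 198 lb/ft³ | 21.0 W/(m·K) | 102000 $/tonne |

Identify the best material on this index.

concrete

Screen on constraints: k ≥ 0.224 W/(m·K); cost ≤ 40 $/kg. Survivors: stainless steel, concrete.
In SI units:
  stainless steel: σ_y = 343.0 MPa, ρ = 7960 kg/m³
  concrete: σ_y = 49.70 MPa, ρ = 2420 kg/m³
  concrete: M = 2.91×10⁻³
  stainless steel: M = 2.33×10⁻³
The maximum is for concrete.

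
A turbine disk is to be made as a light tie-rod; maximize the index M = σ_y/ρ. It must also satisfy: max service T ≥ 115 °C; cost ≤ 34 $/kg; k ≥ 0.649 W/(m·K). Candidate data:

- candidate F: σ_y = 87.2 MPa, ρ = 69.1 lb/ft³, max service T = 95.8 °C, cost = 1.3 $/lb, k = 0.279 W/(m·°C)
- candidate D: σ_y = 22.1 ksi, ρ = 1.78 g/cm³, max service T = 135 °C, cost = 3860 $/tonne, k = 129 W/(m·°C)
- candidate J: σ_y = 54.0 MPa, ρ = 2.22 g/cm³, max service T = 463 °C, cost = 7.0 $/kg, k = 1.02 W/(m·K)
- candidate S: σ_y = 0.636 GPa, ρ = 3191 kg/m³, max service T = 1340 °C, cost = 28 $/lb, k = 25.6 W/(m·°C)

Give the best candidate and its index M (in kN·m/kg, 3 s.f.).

candidate D, M = 85.6 kN·m/kg

Screen on constraints: max service T ≥ 115 °C; cost ≤ 34 $/kg; k ≥ 0.649 W/(m·K). Survivors: candidate D, candidate J.
After converting to SI:
  candidate D: σ_y = 152.4 MPa, ρ = 1780 kg/m³
  candidate J: σ_y = 54.00 MPa, ρ = 2220 kg/m³
  candidate D: M = 85.6 kN·m/kg
  candidate J: M = 24.3 kN·m/kg
Highest index: candidate D.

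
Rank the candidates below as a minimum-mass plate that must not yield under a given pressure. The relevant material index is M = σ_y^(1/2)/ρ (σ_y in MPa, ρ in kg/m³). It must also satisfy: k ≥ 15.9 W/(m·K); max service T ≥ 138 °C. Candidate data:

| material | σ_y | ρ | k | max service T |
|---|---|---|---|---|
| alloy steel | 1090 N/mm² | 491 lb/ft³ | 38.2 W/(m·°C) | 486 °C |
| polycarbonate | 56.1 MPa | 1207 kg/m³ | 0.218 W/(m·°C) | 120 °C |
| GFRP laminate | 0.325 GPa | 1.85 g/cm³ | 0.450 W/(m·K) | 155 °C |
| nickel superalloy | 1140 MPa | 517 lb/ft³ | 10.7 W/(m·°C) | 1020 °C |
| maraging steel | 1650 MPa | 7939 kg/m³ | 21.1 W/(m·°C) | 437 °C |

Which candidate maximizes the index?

Screen on constraints: k ≥ 15.9 W/(m·K); max service T ≥ 138 °C. Survivors: alloy steel, maraging steel.
Putting every candidate on a common basis:
  alloy steel: σ_y = 1090 MPa, ρ = 7865 kg/m³
  maraging steel: σ_y = 1650 MPa, ρ = 7939 kg/m³
  maraging steel: M = 5.12×10⁻³
  alloy steel: M = 4.20×10⁻³
Maraging steel ranks first.

maraging steel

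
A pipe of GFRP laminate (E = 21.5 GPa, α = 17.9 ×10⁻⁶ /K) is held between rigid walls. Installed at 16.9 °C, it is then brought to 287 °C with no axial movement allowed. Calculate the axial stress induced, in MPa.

ΔT = 270.1 K. Constrained thermal stress σ = E·α·ΔT = 21.50×10³ MPa × 17.9×10⁻⁶ × 270.1 = 104 MPa (compressive).

104 MPa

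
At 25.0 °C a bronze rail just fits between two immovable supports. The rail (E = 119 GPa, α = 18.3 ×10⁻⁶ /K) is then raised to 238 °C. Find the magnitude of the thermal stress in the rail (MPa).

ΔT = 213.0 K. Constrained thermal stress σ = E·α·ΔT = 119.0×10³ MPa × 18.3×10⁻⁶ × 213.0 = 464 MPa (compressive).

464 MPa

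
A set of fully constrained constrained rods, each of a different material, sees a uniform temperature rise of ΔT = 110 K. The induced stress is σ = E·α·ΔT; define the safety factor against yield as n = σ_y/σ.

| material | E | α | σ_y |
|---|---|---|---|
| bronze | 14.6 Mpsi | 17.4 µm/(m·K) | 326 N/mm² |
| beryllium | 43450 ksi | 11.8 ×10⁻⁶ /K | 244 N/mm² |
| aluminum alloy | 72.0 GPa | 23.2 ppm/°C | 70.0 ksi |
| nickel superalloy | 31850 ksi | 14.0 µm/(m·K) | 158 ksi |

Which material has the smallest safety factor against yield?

beryllium

In consistent units (E in GPa, α in ×10⁻⁶/K, σ_y in MPa):
  bronze: E = 100.7, α = 17.4, σ_y = 326.0 → σ = 193 MPa, n = 1.69
  beryllium: E = 299.6, α = 11.8, σ_y = 244.0 → σ = 389 MPa, n = 0.627
  aluminum alloy: E = 72.00, α = 23.2, σ_y = 482.6 → σ = 184 MPa, n = 2.63
  nickel superalloy: E = 219.6, α = 14.0, σ_y = 1089 → σ = 338 MPa, n = 3.22
The minimum is beryllium at n = 0.627.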